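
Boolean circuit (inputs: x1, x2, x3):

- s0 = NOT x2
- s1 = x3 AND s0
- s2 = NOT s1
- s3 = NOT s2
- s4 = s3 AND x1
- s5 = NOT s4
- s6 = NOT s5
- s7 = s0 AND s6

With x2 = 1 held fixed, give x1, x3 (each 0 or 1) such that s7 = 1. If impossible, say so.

no solution exists

With x2 = 1 fixed, none of the 4 settings of x1, x3 give s7 = 1.
For example, with x1=1, x3=1:
s0 = NOT x2 = NOT 1 = 0
s1 = x3 AND s0 = 1 AND 0 = 0
s2 = NOT s1 = NOT 0 = 1
s3 = NOT s2 = NOT 1 = 0
s4 = s3 AND x1 = 0 AND 1 = 0
s5 = NOT s4 = NOT 0 = 1
s6 = NOT s5 = NOT 1 = 0
s7 = s0 AND s6 = 0 AND 0 = 0
giving s7 = 0 ≠ 1.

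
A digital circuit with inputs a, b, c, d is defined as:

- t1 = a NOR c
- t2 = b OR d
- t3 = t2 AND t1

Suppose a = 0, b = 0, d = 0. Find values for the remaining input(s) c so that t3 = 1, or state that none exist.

no solution exists

With a = 0, b = 0, d = 0 fixed, none of the 2 settings of c give t3 = 1.
For example, with c=0:
t1 = a NOR c = 0 NOR 0 = 1
t2 = b OR d = 0 OR 0 = 0
t3 = t2 AND t1 = 0 AND 1 = 0
giving t3 = 0 ≠ 1.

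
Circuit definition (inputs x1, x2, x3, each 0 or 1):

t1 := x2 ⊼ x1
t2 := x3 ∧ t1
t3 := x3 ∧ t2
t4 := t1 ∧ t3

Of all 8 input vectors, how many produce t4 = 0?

5

t4 = t1 ∧ t3 must be 0, so at least one of t1, t3 is 0.
Enumerating the 8 input combinations, 5 give t4 = 0 and 3 give t4 = 1.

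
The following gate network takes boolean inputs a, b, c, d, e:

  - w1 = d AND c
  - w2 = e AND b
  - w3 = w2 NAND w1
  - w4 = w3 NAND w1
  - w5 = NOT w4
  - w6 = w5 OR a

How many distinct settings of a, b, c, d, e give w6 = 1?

w6 = w5 OR a must be 1, so at least one of w5, a is 1.
Enumerating the 32 input combinations, 19 give w6 = 1 and 13 give w6 = 0.

19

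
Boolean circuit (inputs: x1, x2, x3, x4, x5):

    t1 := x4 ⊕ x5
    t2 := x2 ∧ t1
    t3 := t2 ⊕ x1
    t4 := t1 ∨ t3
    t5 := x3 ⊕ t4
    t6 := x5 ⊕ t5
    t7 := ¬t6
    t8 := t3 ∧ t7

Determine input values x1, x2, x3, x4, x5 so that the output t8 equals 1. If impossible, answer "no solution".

Check with x1=1 x2=1 x3=0 x4=1 x5=1:
t1 = x4 ⊕ x5 = 1 ⊕ 1 = 0
t2 = x2 ∧ t1 = 1 ∧ 0 = 0
t3 = t2 ⊕ x1 = 0 ⊕ 1 = 1
t4 = t1 ∨ t3 = 0 ∨ 1 = 1
t5 = x3 ⊕ t4 = 0 ⊕ 1 = 1
t6 = x5 ⊕ t5 = 1 ⊕ 1 = 0
t7 = ¬t6 = ¬0 = 1
t8 = t3 ∧ t7 = 1 ∧ 1 = 1
So t8 = 1 as required.

x1=1 x2=1 x3=0 x4=1 x5=1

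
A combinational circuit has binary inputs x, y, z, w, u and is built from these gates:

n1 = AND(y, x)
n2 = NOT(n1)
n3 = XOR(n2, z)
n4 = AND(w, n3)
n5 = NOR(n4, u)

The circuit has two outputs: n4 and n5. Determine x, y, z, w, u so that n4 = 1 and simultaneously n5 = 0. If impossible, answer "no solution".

Check with x=0 y=1 z=0 w=1 u=0:
n1 = AND(y, x) = AND(1, 0) = 0
n2 = NOT(n1) = NOT 0 = 1
n3 = XOR(n2, z) = XOR(1, 0) = 1
n4 = AND(w, n3) = AND(1, 1) = 1
n5 = NOR(n4, u) = NOR(1, 0) = 0
So n4 = 1 and n5 = 0.

x=0 y=1 z=0 w=1 u=0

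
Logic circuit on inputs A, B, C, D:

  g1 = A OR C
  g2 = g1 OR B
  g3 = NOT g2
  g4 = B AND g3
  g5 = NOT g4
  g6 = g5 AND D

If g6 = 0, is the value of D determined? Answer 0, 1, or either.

g6 = g5 AND D must be 0, so at least one of g5, D is 0.
Every assignment with g6 = 0 has D = 0; there are 8 such assignment(s).

0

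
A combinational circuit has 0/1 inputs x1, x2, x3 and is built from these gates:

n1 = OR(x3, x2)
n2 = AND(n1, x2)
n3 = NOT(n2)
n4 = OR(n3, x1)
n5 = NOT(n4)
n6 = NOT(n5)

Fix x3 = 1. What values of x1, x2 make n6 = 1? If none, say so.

n6 = NOT(n5) must be 1, so n5 = 0.
Check with x3 = 1 and x1=0, x2=0:
n1 = OR(x3, x2) = OR(1, 0) = 1
n2 = AND(n1, x2) = AND(1, 0) = 0
n3 = NOT(n2) = NOT 0 = 1
n4 = OR(n3, x1) = OR(1, 0) = 1
n5 = NOT(n4) = NOT 1 = 0
n6 = NOT(n5) = NOT 0 = 1
So n6 = 1.

x1=0, x2=0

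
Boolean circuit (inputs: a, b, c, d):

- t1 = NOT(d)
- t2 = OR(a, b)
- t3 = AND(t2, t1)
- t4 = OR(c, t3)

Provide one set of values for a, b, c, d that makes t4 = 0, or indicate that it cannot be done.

Check with a=1, b=0, c=0, d=1:
t1 = NOT(d) = NOT 1 = 0
t2 = OR(a, b) = OR(1, 0) = 1
t3 = AND(t2, t1) = AND(1, 0) = 0
t4 = OR(c, t3) = OR(0, 0) = 0
So t4 = 0 as required.

a=1, b=0, c=0, d=1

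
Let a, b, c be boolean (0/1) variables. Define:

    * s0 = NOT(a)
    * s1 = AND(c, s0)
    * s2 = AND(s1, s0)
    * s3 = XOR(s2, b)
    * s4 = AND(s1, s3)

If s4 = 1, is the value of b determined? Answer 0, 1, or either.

s4 = AND(s1, s3) must be 1, so both s1 = 1 and s3 = 1.
Every assignment with s4 = 1 has b = 0; there are 1 such assignment(s).
  a=0, b=0, c=1

0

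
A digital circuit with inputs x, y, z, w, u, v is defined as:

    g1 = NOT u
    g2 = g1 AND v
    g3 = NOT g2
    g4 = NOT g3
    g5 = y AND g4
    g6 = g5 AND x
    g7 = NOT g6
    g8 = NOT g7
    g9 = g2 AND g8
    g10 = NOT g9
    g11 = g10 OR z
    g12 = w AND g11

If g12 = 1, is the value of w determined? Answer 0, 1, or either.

g12 = w AND g11 must be 1, so both w = 1 and g11 = 1.
Every assignment with g12 = 1 has w = 1; there are 31 such assignment(s).

1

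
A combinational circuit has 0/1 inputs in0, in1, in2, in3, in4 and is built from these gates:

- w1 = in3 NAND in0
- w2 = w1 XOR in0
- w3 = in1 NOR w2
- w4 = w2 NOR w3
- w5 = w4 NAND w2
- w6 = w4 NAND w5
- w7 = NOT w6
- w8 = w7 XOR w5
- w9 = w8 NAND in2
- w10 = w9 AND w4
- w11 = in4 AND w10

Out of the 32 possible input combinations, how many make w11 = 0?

30

w11 = in4 AND w10 must be 0, so at least one of in4, w10 is 0.
Enumerating the 32 input combinations, 30 give w11 = 0 and 2 give w11 = 1.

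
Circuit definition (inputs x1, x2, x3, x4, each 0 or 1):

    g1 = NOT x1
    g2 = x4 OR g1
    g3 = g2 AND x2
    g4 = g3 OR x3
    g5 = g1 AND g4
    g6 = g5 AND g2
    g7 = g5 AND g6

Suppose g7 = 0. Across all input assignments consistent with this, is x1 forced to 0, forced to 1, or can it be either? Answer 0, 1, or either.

Both values of x1 occur among assignments with g7 = 0:
  x1=0: x1=0, x2=0, x3=0, x4=0
  x1=1: x1=1, x2=0, x3=0, x4=0

either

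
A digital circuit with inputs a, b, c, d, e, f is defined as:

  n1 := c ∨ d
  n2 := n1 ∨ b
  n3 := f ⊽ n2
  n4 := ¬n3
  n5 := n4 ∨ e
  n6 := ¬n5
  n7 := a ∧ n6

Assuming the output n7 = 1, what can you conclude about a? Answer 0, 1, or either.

n7 = a ∧ n6 must be 1, so both a = 1 and n6 = 1.
Every assignment with n7 = 1 has a = 1; there are 1 such assignment(s).
  a=1, b=0, c=0, d=0, e=0, f=0

1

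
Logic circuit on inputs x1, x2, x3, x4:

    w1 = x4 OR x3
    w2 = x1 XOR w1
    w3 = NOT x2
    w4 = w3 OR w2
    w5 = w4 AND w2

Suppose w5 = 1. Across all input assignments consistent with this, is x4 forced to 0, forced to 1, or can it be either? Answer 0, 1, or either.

Both values of x4 occur among assignments with w5 = 1:
  x4=0: x1=0, x2=0, x3=1, x4=0
  x4=1: x1=0, x2=0, x3=0, x4=1

either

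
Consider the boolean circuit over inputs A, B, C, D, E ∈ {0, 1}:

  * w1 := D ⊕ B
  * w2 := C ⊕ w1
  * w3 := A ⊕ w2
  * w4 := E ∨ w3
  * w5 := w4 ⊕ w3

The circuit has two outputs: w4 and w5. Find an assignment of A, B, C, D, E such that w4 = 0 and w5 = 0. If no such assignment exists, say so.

Check with A=0 B=1 C=0 D=1 E=0:
w1 = D ⊕ B = 1 ⊕ 1 = 0
w2 = C ⊕ w1 = 0 ⊕ 0 = 0
w3 = A ⊕ w2 = 0 ⊕ 0 = 0
w4 = E ∨ w3 = 0 ∨ 0 = 0
w5 = w4 ⊕ w3 = 0 ⊕ 0 = 0
So w4 = 0 and w5 = 0.

A=0 B=1 C=0 D=1 E=0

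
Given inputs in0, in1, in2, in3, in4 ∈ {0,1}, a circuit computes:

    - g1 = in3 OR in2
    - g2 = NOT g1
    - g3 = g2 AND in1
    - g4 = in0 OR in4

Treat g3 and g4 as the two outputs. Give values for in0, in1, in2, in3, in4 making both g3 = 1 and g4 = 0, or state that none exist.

Check with in0=0, in1=1, in2=0, in3=0, in4=0:
g1 = in3 OR in2 = 0 OR 0 = 0
g2 = NOT g1 = NOT 0 = 1
g3 = g2 AND in1 = 1 AND 1 = 1
g4 = in0 OR in4 = 0 OR 0 = 0
So g3 = 1 and g4 = 0.

in0=0, in1=1, in2=0, in3=0, in4=0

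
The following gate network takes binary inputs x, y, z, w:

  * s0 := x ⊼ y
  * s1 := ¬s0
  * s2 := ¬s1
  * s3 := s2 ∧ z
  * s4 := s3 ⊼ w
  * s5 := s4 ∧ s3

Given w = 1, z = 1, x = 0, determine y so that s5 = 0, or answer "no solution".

s5 = s4 ∧ s3 must be 0, so at least one of s4, s3 is 0.
Check with w = 1, z = 1, x = 0 and y=0:
s0 = x ⊼ y = 0 ⊼ 0 = 1
s1 = ¬s0 = ¬1 = 0
s2 = ¬s1 = ¬0 = 1
s3 = s2 ∧ z = 1 ∧ 1 = 1
s4 = s3 ⊼ w = 1 ⊼ 1 = 0
s5 = s4 ∧ s3 = 0 ∧ 1 = 0
So s5 = 0.

y=0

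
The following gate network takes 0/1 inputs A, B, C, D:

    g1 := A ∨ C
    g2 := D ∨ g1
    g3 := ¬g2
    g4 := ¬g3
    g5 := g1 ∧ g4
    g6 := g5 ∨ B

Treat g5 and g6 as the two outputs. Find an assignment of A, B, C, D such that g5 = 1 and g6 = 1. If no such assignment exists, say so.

A=1 B=0 C=0 D=1

Check with A=1 B=0 C=0 D=1:
g1 = A ∨ C = 1 ∨ 0 = 1
g2 = D ∨ g1 = 1 ∨ 1 = 1
g3 = ¬g2 = ¬1 = 0
g4 = ¬g3 = ¬0 = 1
g5 = g1 ∧ g4 = 1 ∧ 1 = 1
g6 = g5 ∨ B = 1 ∨ 0 = 1
So g5 = 1 and g6 = 1.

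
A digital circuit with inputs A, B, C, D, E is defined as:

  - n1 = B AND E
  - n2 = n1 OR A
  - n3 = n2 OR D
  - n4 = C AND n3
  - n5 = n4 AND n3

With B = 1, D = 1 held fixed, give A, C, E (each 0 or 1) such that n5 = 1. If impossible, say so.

A=1, C=1, E=0

n5 = n4 AND n3 must be 1, so both n4 = 1 and n3 = 1.
Check with B = 1, D = 1 and A=1, C=1, E=0:
n1 = B AND E = 1 AND 0 = 0
n2 = n1 OR A = 0 OR 1 = 1
n3 = n2 OR D = 1 OR 1 = 1
n4 = C AND n3 = 1 AND 1 = 1
n5 = n4 AND n3 = 1 AND 1 = 1
So n5 = 1.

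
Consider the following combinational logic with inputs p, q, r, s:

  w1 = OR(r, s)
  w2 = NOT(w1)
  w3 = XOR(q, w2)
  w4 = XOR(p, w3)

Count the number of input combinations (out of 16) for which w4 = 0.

w4 = XOR(p, w3) must be 0, so p and w3 are equal.
Enumerating the 16 input combinations, 8 give w4 = 0 and 8 give w4 = 1.

8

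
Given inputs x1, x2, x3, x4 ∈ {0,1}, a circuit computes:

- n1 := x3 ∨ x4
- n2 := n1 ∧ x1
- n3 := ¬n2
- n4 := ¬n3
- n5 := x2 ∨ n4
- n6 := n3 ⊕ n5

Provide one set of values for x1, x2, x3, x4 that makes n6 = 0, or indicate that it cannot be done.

x1=0 x2=1 x3=1 x4=1

Check with x1=0 x2=1 x3=1 x4=1:
n1 = x3 ∨ x4 = 1 ∨ 1 = 1
n2 = n1 ∧ x1 = 1 ∧ 0 = 0
n3 = ¬n2 = ¬0 = 1
n4 = ¬n3 = ¬1 = 0
n5 = x2 ∨ n4 = 1 ∨ 0 = 1
n6 = n3 ⊕ n5 = 1 ⊕ 1 = 0
So n6 = 0 as required.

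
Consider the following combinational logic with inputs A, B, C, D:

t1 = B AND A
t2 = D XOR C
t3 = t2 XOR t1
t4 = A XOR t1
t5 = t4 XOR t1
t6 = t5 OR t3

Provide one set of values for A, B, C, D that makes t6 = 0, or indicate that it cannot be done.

A=0, B=1, C=0, D=0

Check with A=0, B=1, C=0, D=0:
t1 = B AND A = 1 AND 0 = 0
t2 = D XOR C = 0 XOR 0 = 0
t3 = t2 XOR t1 = 0 XOR 0 = 0
t4 = A XOR t1 = 0 XOR 0 = 0
t5 = t4 XOR t1 = 0 XOR 0 = 0
t6 = t5 OR t3 = 0 OR 0 = 0
So t6 = 0 as required.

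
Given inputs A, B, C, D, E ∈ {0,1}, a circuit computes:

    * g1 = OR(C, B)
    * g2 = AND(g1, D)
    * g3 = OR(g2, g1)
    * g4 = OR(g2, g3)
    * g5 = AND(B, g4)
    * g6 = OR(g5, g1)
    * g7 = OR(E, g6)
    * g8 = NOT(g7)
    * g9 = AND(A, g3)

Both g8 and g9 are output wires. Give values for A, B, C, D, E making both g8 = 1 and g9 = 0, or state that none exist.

Check with A=1, B=0, C=0, D=0, E=0:
g1 = OR(C, B) = OR(0, 0) = 0
g2 = AND(g1, D) = AND(0, 0) = 0
g3 = OR(g2, g1) = OR(0, 0) = 0
g4 = OR(g2, g3) = OR(0, 0) = 0
g5 = AND(B, g4) = AND(0, 0) = 0
g6 = OR(g5, g1) = OR(0, 0) = 0
g7 = OR(E, g6) = OR(0, 0) = 0
g8 = NOT(g7) = NOT 0 = 1
g9 = AND(A, g3) = AND(1, 0) = 0
So g8 = 1 and g9 = 0.

A=1, B=0, C=0, D=0, E=0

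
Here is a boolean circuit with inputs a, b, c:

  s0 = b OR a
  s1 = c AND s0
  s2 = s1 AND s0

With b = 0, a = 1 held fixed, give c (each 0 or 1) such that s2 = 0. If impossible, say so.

Check with b = 0, a = 1 and c=0:
s0 = b OR a = 0 OR 1 = 1
s1 = c AND s0 = 0 AND 1 = 0
s2 = s1 AND s0 = 0 AND 1 = 0
So s2 = 0.

c=0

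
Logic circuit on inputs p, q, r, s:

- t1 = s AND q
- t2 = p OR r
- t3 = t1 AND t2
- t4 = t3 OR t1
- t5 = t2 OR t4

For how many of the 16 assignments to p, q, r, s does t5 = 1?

13

t5 = t2 OR t4 must be 1, so at least one of t2, t4 is 1.
Enumerating the 16 input combinations, 13 give t5 = 1 and 3 give t5 = 0.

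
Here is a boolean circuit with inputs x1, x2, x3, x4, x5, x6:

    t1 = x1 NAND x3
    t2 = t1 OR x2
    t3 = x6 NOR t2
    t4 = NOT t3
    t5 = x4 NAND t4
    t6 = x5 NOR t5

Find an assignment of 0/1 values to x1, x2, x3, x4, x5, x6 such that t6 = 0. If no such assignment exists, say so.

t6 = x5 NOR t5 must be 0, so at least one of x5, t5 is 1.
Check with x1=1, x2=1, x3=1, x4=0, x5=1, x6=1:
t1 = x1 NAND x3 = 1 NAND 1 = 0
t2 = t1 OR x2 = 0 OR 1 = 1
t3 = x6 NOR t2 = 1 NOR 1 = 0
t4 = NOT t3 = NOT 0 = 1
t5 = x4 NAND t4 = 0 NAND 1 = 1
t6 = x5 NOR t5 = 1 NOR 1 = 0
So t6 = 0 as required.

x1=1, x2=1, x3=1, x4=0, x5=1, x6=1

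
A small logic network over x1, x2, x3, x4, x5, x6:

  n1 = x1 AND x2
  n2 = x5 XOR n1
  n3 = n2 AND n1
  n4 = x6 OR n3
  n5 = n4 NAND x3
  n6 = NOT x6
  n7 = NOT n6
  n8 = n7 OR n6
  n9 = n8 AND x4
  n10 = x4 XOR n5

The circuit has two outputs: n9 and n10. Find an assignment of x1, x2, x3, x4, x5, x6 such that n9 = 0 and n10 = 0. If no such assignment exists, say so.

Check with x1=1 x2=1 x3=1 x4=0 x5=0 x6=0:
n1 = x1 AND x2 = 1 AND 1 = 1
n2 = x5 XOR n1 = 0 XOR 1 = 1
n3 = n2 AND n1 = 1 AND 1 = 1
n4 = x6 OR n3 = 0 OR 1 = 1
n5 = n4 NAND x3 = 1 NAND 1 = 0
n6 = NOT x6 = NOT 0 = 1
n7 = NOT n6 = NOT 1 = 0
n8 = n7 OR n6 = 0 OR 1 = 1
n9 = n8 AND x4 = 1 AND 0 = 0
n10 = x4 XOR n5 = 0 XOR 0 = 0
So n9 = 0 and n10 = 0.

x1=1 x2=1 x3=1 x4=0 x5=0 x6=0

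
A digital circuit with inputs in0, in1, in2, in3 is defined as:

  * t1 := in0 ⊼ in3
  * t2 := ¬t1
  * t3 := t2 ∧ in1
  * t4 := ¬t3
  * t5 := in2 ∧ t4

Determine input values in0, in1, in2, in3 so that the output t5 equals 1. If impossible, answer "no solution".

in0=1, in1=0, in2=1, in3=0

t5 = in2 ∧ t4 must be 1, so both in2 = 1 and t4 = 1.
t4 = ¬t3 must be 1, so t3 = 0.
t3 = t2 ∧ in1 must be 0, so at least one of t2, in1 is 0.
Check with in0=1, in1=0, in2=1, in3=0:
t1 = in0 ⊼ in3 = 1 ⊼ 0 = 1
t2 = ¬t1 = ¬1 = 0
t3 = t2 ∧ in1 = 0 ∧ 0 = 0
t4 = ¬t3 = ¬0 = 1
t5 = in2 ∧ t4 = 1 ∧ 1 = 1
So t5 = 1 as required.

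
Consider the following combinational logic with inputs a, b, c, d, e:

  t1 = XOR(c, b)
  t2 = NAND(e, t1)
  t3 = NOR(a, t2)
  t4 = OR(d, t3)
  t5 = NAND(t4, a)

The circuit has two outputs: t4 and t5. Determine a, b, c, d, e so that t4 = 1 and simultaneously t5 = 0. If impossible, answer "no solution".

a=1, b=0, c=1, d=1, e=1

Check with a=1, b=0, c=1, d=1, e=1:
t1 = XOR(c, b) = XOR(1, 0) = 1
t2 = NAND(e, t1) = NAND(1, 1) = 0
t3 = NOR(a, t2) = NOR(1, 0) = 0
t4 = OR(d, t3) = OR(1, 0) = 1
t5 = NAND(t4, a) = NAND(1, 1) = 0
So t4 = 1 and t5 = 0.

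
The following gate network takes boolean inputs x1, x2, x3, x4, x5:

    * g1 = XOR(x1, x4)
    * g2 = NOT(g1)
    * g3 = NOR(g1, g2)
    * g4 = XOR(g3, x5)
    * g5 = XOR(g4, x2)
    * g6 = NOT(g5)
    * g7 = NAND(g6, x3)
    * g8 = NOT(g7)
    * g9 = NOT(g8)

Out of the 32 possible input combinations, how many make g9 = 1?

24

g9 = NOT(g8) must be 1, so g8 = 0.
g8 = NOT(g7) must be 0, so g7 = 1.
g7 = NAND(g6, x3) must be 1, so at least one of g6, x3 is 0.
Enumerating the 32 input combinations, 24 give g9 = 1 and 8 give g9 = 0.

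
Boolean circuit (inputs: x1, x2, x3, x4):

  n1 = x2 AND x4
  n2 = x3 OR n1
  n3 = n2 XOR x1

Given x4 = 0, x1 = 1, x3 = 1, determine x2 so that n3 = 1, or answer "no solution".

no solution exists

With x4 = 0, x1 = 1, x3 = 1 fixed, none of the 2 settings of x2 give n3 = 1.
For example, with x2=0:
n1 = x2 AND x4 = 0 AND 0 = 0
n2 = x3 OR n1 = 1 OR 0 = 1
n3 = n2 XOR x1 = 1 XOR 1 = 0
giving n3 = 0 ≠ 1.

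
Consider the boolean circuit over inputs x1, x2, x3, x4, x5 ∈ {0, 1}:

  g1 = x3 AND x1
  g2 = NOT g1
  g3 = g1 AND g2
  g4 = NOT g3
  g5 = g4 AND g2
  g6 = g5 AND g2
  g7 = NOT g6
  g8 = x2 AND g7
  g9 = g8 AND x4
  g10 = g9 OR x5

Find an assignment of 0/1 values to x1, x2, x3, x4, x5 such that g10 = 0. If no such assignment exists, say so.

x1=0, x2=1, x3=0, x4=0, x5=0

g10 = g9 OR x5 must be 0, so both g9 = 0 and x5 = 0.
g9 = g8 AND x4 must be 0, so at least one of g8, x4 is 0.
Check with x1=0, x2=1, x3=0, x4=0, x5=0:
g1 = x3 AND x1 = 0 AND 0 = 0
g2 = NOT g1 = NOT 0 = 1
g3 = g1 AND g2 = 0 AND 1 = 0
g4 = NOT g3 = NOT 0 = 1
g5 = g4 AND g2 = 1 AND 1 = 1
g6 = g5 AND g2 = 1 AND 1 = 1
g7 = NOT g6 = NOT 1 = 0
g8 = x2 AND g7 = 1 AND 0 = 0
g9 = g8 AND x4 = 0 AND 0 = 0
g10 = g9 OR x5 = 0 OR 0 = 0
So g10 = 0 as required.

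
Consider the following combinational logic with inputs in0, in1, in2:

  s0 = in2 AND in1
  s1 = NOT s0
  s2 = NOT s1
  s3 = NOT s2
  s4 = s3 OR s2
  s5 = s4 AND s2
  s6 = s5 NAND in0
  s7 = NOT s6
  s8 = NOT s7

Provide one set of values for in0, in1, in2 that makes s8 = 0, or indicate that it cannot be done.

in0=1, in1=1, in2=1

s8 = NOT s7 must be 0, so s7 = 1.
s7 = NOT s6 must be 1, so s6 = 0.
Check with in0=1, in1=1, in2=1:
s0 = in2 AND in1 = 1 AND 1 = 1
s1 = NOT s0 = NOT 1 = 0
s2 = NOT s1 = NOT 0 = 1
s3 = NOT s2 = NOT 1 = 0
s4 = s3 OR s2 = 0 OR 1 = 1
s5 = s4 AND s2 = 1 AND 1 = 1
s6 = s5 NAND in0 = 1 NAND 1 = 0
s7 = NOT s6 = NOT 0 = 1
s8 = NOT s7 = NOT 1 = 0
So s8 = 0 as required.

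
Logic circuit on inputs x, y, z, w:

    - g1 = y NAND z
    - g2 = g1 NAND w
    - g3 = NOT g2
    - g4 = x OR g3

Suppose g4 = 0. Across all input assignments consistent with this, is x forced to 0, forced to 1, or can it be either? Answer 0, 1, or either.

0

g4 = x OR g3 must be 0, so both x = 0 and g3 = 0.
Every assignment with g4 = 0 has x = 0; there are 5 such assignment(s).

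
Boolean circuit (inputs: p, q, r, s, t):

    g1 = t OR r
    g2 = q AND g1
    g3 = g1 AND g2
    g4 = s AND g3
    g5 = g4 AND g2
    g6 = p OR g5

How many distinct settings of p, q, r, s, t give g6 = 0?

g6 = p OR g5 must be 0, so both p = 0 and g5 = 0.
g5 = g4 AND g2 must be 0, so at least one of g4, g2 is 0.
Enumerating the 32 input combinations, 13 give g6 = 0 and 19 give g6 = 1.

13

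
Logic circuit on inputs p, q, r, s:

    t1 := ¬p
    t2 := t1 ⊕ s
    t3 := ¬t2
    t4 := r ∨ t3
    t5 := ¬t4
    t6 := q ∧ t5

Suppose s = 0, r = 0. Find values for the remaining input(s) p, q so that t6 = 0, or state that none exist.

t6 = q ∧ t5 must be 0, so at least one of q, t5 is 0.
Check with s = 0, r = 0 and p=1, q=1:
t1 = ¬p = ¬1 = 0
t2 = t1 ⊕ s = 0 ⊕ 0 = 0
t3 = ¬t2 = ¬0 = 1
t4 = r ∨ t3 = 0 ∨ 1 = 1
t5 = ¬t4 = ¬1 = 0
t6 = q ∧ t5 = 1 ∧ 0 = 0
So t6 = 0.

p=1, q=1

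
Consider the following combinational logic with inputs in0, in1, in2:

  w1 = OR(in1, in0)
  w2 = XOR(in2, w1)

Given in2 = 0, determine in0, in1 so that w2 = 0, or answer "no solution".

Check with in2 = 0 and in0=0, in1=0:
w1 = OR(in1, in0) = OR(0, 0) = 0
w2 = XOR(in2, w1) = XOR(0, 0) = 0
So w2 = 0.

in0=0 in1=0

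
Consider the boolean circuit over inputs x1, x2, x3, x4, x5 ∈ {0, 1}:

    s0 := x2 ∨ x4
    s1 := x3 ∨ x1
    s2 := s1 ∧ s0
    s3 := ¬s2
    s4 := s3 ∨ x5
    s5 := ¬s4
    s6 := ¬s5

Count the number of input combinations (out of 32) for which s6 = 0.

9

s6 = ¬s5 must be 0, so s5 = 1.
Enumerating the 32 input combinations, 9 give s6 = 0 and 23 give s6 = 1.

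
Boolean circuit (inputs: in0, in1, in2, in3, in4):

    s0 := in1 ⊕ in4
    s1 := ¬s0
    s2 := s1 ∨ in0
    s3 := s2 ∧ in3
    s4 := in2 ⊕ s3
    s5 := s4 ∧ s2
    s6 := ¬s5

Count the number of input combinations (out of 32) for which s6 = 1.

s6 = ¬s5 must be 1, so s5 = 0.
s5 = s4 ∧ s2 must be 0, so at least one of s4, s2 is 0.
Enumerating the 32 input combinations, 20 give s6 = 1 and 12 give s6 = 0.

20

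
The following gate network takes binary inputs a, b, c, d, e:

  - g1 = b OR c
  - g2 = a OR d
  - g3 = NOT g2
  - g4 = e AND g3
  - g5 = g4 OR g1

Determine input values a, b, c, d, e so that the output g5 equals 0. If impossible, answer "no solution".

g5 = g4 OR g1 must be 0, so both g4 = 0 and g1 = 0.
g4 = e AND g3 must be 0, so at least one of e, g3 is 0.
g1 = b OR c must be 0, so both b = 0 and c = 0.
Check with a=1, b=0, c=0, d=1, e=0:
g1 = b OR c = 0 OR 0 = 0
g2 = a OR d = 1 OR 1 = 1
g3 = NOT g2 = NOT 1 = 0
g4 = e AND g3 = 0 AND 0 = 0
g5 = g4 OR g1 = 0 OR 0 = 0
So g5 = 0 as required.

a=1, b=0, c=0, d=1, e=0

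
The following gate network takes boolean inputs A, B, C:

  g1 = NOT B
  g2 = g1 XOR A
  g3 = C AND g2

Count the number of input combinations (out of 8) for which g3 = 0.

g3 = C AND g2 must be 0, so at least one of C, g2 is 0.
Enumerating the 8 input combinations, 6 give g3 = 0 and 2 give g3 = 1.

6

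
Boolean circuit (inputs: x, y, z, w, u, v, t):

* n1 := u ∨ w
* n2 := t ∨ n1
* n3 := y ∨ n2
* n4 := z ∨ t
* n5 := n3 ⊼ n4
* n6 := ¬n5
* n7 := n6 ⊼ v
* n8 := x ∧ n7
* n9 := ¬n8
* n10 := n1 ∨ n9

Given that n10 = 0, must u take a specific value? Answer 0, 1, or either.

0

n10 = n1 ∨ n9 must be 0, so both n1 = 0 and n9 = 0.
n1 = u ∨ w must be 0, so both u = 0 and w = 0.
n9 = ¬n8 must be 0, so n8 = 1.
Every assignment with n10 = 0 has u = 0; there are 11 such assignment(s).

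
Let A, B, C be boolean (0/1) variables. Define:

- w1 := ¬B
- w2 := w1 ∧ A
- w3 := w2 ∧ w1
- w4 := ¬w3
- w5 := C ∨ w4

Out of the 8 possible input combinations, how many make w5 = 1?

7

w5 = C ∨ w4 must be 1, so at least one of C, w4 is 1.
Enumerating the 8 input combinations, 7 give w5 = 1 and 1 give w5 = 0.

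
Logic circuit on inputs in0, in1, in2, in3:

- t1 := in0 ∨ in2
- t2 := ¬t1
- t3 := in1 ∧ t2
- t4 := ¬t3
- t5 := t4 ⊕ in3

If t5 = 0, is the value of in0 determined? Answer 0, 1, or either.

Both values of in0 occur among assignments with t5 = 0:
  in0=0: in0=0, in1=0, in2=0, in3=1
  in0=1: in0=1, in1=0, in2=0, in3=1

either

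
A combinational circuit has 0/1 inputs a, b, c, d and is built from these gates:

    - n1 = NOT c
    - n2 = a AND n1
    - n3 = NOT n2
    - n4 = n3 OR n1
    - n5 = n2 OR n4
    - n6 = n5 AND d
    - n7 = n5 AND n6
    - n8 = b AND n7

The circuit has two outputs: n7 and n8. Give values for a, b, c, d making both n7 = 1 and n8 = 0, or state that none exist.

a=0, b=0, c=0, d=1

Check with a=0, b=0, c=0, d=1:
n1 = NOT c = NOT 0 = 1
n2 = a AND n1 = 0 AND 1 = 0
n3 = NOT n2 = NOT 0 = 1
n4 = n3 OR n1 = 1 OR 1 = 1
n5 = n2 OR n4 = 0 OR 1 = 1
n6 = n5 AND d = 1 AND 1 = 1
n7 = n5 AND n6 = 1 AND 1 = 1
n8 = b AND n7 = 0 AND 1 = 0
So n7 = 1 and n8 = 0.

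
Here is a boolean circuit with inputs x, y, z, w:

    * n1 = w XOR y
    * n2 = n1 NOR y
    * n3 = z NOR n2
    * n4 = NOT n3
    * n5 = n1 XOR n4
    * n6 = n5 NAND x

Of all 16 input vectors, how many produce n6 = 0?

n6 = n5 NAND x must be 0, so both n5 = 1 and x = 1.
n5 = n1 XOR n4 must be 1, so n1 and n4 differ.
Satisfying assignments:
  x=1, y=0, z=0, w=0
  x=1, y=0, z=0, w=1
  x=1, y=0, z=1, w=0
  x=1, y=1, z=0, w=0
  x=1, y=1, z=1, w=1

5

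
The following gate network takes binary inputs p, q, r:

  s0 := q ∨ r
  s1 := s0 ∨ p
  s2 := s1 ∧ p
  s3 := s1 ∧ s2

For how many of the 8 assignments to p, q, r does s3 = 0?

s3 = s1 ∧ s2 must be 0, so at least one of s1, s2 is 0.
Satisfying assignments:
  p=0, q=0, r=0
  p=0, q=0, r=1
  p=0, q=1, r=0
  p=0, q=1, r=1

4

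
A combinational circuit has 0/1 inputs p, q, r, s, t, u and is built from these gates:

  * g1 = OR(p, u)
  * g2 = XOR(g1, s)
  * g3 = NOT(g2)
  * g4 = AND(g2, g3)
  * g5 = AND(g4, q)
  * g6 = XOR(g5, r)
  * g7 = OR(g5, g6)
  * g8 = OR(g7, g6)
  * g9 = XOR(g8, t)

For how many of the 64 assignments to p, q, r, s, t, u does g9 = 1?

g9 = XOR(g8, t) must be 1, so g8 and t differ.
Enumerating the 64 input combinations, 32 give g9 = 1 and 32 give g9 = 0.

32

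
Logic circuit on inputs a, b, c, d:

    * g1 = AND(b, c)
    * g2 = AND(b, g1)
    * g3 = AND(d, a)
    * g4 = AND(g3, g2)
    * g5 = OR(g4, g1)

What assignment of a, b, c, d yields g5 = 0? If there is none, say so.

g5 = OR(g4, g1) must be 0, so both g4 = 0 and g1 = 0.
g4 = AND(g3, g2) must be 0, so at least one of g3, g2 is 0.
Check with a=1, b=0, c=1, d=1:
g1 = AND(b, c) = AND(0, 1) = 0
g2 = AND(b, g1) = AND(0, 0) = 0
g3 = AND(d, a) = AND(1, 1) = 1
g4 = AND(g3, g2) = AND(1, 0) = 0
g5 = OR(g4, g1) = OR(0, 0) = 0
So g5 = 0 as required.

a=1, b=0, c=1, d=1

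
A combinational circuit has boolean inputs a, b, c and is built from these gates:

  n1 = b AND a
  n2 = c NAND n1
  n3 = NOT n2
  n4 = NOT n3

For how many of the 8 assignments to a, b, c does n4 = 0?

1

n4 = NOT n3 must be 0, so n3 = 1.
n3 = NOT n2 must be 1, so n2 = 0.
n2 = c NAND n1 must be 0, so both c = 1 and n1 = 1.
Satisfying assignments:
  a=1, b=1, c=1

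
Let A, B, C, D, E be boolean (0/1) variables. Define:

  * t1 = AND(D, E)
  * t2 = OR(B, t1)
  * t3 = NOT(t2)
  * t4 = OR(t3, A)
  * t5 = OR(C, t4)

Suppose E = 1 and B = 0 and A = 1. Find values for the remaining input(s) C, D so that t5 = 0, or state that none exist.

no solution exists

With E = 1 and B = 0 and A = 1 fixed, none of the 4 settings of C, D give t5 = 0.
For example, with C=1, D=0:
t1 = AND(D, E) = AND(0, 1) = 0
t2 = OR(B, t1) = OR(0, 0) = 0
t3 = NOT(t2) = NOT 0 = 1
t4 = OR(t3, A) = OR(1, 1) = 1
t5 = OR(C, t4) = OR(1, 1) = 1
giving t5 = 1 ≠ 0.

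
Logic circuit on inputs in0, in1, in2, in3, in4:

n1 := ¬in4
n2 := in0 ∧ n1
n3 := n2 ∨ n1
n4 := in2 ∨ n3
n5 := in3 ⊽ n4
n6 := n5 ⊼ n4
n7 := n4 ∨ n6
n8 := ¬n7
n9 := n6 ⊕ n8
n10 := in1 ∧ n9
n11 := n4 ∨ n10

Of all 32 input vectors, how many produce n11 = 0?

n11 = n4 ∨ n10 must be 0, so both n4 = 0 and n10 = 0.
Enumerating the 32 input combinations, 4 give n11 = 0 and 28 give n11 = 1.

4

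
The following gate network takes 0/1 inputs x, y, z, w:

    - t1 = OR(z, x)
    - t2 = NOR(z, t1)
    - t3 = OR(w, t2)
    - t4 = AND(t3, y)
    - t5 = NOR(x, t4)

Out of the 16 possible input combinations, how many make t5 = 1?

5

t5 = NOR(x, t4) must be 1, so both x = 0 and t4 = 0.
t4 = AND(t3, y) must be 0, so at least one of t3, y is 0.
Satisfying assignments:
  x=0, y=0, z=0, w=0
  x=0, y=0, z=0, w=1
  x=0, y=0, z=1, w=0
  x=0, y=0, z=1, w=1
  x=0, y=1, z=1, w=0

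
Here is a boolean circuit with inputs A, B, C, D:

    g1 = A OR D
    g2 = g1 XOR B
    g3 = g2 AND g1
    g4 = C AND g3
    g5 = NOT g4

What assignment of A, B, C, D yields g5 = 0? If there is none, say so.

A=0 B=0 C=1 D=1

Check with A=0 B=0 C=1 D=1:
g1 = A OR D = 0 OR 1 = 1
g2 = g1 XOR B = 1 XOR 0 = 1
g3 = g2 AND g1 = 1 AND 1 = 1
g4 = C AND g3 = 1 AND 1 = 1
g5 = NOT g4 = NOT 1 = 0
So g5 = 0 as required.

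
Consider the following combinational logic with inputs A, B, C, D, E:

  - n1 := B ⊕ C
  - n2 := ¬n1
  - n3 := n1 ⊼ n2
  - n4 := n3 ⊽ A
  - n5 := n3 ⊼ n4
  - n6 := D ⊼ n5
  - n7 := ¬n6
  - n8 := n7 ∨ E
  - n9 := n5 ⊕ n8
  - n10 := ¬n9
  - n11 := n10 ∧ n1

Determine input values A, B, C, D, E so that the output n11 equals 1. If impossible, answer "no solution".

n11 = n10 ∧ n1 must be 1, so both n10 = 1 and n1 = 1.
n10 = ¬n9 must be 1, so n9 = 0.
n1 = B ⊕ C must be 1, so B and C differ.
Check with A=1, B=0, C=1, D=1, E=1:
n1 = B ⊕ C = 0 ⊕ 1 = 1
n2 = ¬n1 = ¬1 = 0
n3 = n1 ⊼ n2 = 1 ⊼ 0 = 1
n4 = n3 ⊽ A = 1 ⊽ 1 = 0
n5 = n3 ⊼ n4 = 1 ⊼ 0 = 1
n6 = D ⊼ n5 = 1 ⊼ 1 = 0
n7 = ¬n6 = ¬0 = 1
n8 = n7 ∨ E = 1 ∨ 1 = 1
n9 = n5 ⊕ n8 = 1 ⊕ 1 = 0
n10 = ¬n9 = ¬0 = 1
n11 = n10 ∧ n1 = 1 ∧ 1 = 1
So n11 = 1 as required.

A=1, B=0, C=1, D=1, E=1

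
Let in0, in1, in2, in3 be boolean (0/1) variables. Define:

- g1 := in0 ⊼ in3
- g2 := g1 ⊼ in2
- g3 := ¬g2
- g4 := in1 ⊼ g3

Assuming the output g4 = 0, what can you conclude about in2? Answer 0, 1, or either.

g4 = in1 ⊼ g3 must be 0, so both in1 = 1 and g3 = 1.
g3 = ¬g2 must be 1, so g2 = 0.
Every assignment with g4 = 0 has in2 = 1; there are 3 such assignment(s).
  in0=0, in1=1, in2=1, in3=0
  in0=0, in1=1, in2=1, in3=1
  in0=1, in1=1, in2=1, in3=0

1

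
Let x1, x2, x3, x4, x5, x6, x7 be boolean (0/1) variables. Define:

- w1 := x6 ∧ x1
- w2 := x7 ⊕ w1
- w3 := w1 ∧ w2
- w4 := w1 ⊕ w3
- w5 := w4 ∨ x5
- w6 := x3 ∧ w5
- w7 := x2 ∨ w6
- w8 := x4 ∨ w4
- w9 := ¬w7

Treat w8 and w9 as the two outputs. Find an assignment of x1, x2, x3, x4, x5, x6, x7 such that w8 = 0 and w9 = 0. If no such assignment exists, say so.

Check with x1=0, x2=1, x3=0, x4=0, x5=1, x6=0, x7=1:
w1 = x6 ∧ x1 = 0 ∧ 0 = 0
w2 = x7 ⊕ w1 = 1 ⊕ 0 = 1
w3 = w1 ∧ w2 = 0 ∧ 1 = 0
w4 = w1 ⊕ w3 = 0 ⊕ 0 = 0
w5 = w4 ∨ x5 = 0 ∨ 1 = 1
w6 = x3 ∧ w5 = 0 ∧ 1 = 0
w7 = x2 ∨ w6 = 1 ∨ 0 = 1
w8 = x4 ∨ w4 = 0 ∨ 0 = 0
w9 = ¬w7 = ¬1 = 0
So w8 = 0 and w9 = 0.

x1=0, x2=1, x3=0, x4=0, x5=1, x6=0, x7=1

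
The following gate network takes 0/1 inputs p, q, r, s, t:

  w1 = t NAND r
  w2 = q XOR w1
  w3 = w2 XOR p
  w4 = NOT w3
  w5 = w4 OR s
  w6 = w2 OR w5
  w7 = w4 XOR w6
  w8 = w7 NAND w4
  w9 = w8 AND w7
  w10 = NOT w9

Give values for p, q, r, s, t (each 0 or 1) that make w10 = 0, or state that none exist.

p=0, q=0, r=0, s=1, t=1

w10 = NOT w9 must be 0, so w9 = 1.
Check with p=0, q=0, r=0, s=1, t=1:
w1 = t NAND r = 1 NAND 0 = 1
w2 = q XOR w1 = 0 XOR 1 = 1
w3 = w2 XOR p = 1 XOR 0 = 1
w4 = NOT w3 = NOT 1 = 0
w5 = w4 OR s = 0 OR 1 = 1
w6 = w2 OR w5 = 1 OR 1 = 1
w7 = w4 XOR w6 = 0 XOR 1 = 1
w8 = w7 NAND w4 = 1 NAND 0 = 1
w9 = w8 AND w7 = 1 AND 1 = 1
w10 = NOT w9 = NOT 1 = 0
So w10 = 0 as required.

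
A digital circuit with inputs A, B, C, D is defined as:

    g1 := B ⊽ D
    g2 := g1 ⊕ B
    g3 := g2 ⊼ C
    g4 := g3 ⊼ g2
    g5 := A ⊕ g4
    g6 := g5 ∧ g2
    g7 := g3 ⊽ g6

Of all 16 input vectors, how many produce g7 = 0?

13

g7 = g3 ⊽ g6 must be 0, so at least one of g3, g6 is 1.
Enumerating the 16 input combinations, 13 give g7 = 0 and 3 give g7 = 1.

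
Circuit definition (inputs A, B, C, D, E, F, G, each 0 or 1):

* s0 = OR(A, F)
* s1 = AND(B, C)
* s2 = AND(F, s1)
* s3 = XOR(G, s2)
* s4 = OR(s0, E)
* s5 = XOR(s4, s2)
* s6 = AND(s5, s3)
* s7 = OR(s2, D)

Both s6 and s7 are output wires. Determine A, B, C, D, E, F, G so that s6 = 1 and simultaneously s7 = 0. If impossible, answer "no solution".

Check with A=1, B=0, C=0, D=0, E=0, F=1, G=1:
s0 = OR(A, F) = OR(1, 1) = 1
s1 = AND(B, C) = AND(0, 0) = 0
s2 = AND(F, s1) = AND(1, 0) = 0
s3 = XOR(G, s2) = XOR(1, 0) = 1
s4 = OR(s0, E) = OR(1, 0) = 1
s5 = XOR(s4, s2) = XOR(1, 0) = 1
s6 = AND(s5, s3) = AND(1, 1) = 1
s7 = OR(s2, D) = OR(0, 0) = 0
So s6 = 1 and s7 = 0.

A=1, B=0, C=0, D=0, E=0, F=1, G=1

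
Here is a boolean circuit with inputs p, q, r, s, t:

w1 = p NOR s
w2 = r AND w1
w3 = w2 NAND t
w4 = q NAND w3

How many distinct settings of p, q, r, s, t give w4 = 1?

17

w4 = q NAND w3 must be 1, so at least one of q, w3 is 0.
Enumerating the 32 input combinations, 17 give w4 = 1 and 15 give w4 = 0.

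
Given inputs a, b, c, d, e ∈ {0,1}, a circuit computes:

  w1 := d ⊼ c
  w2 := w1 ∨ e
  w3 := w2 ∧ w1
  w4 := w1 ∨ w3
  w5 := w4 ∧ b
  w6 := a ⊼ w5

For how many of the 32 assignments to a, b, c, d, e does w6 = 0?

6

w6 = a ⊼ w5 must be 0, so both a = 1 and w5 = 1.
w5 = w4 ∧ b must be 1, so both w4 = 1 and b = 1.
w4 = w1 ∨ w3 must be 1, so at least one of w1, w3 is 1.
Satisfying assignments:
  a=1, b=1, c=0, d=0, e=0
  a=1, b=1, c=0, d=0, e=1
  a=1, b=1, c=0, d=1, e=0
  a=1, b=1, c=0, d=1, e=1
  a=1, b=1, c=1, d=0, e=0
  a=1, b=1, c=1, d=0, e=1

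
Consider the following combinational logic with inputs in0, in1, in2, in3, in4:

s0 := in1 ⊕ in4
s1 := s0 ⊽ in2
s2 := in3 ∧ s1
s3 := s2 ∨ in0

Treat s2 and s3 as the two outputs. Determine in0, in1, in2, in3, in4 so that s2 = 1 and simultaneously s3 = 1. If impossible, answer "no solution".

Check with in0=1, in1=0, in2=0, in3=1, in4=0:
s0 = in1 ⊕ in4 = 0 ⊕ 0 = 0
s1 = s0 ⊽ in2 = 0 ⊽ 0 = 1
s2 = in3 ∧ s1 = 1 ∧ 1 = 1
s3 = s2 ∨ in0 = 1 ∨ 1 = 1
So s2 = 1 and s3 = 1.

in0=1, in1=0, in2=0, in3=1, in4=0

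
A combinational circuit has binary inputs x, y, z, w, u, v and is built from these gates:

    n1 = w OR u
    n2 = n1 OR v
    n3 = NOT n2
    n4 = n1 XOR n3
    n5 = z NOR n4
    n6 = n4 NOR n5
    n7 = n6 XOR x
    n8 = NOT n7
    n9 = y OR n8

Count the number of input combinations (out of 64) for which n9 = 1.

48

n9 = y OR n8 must be 1, so at least one of y, n8 is 1.
Enumerating the 64 input combinations, 48 give n9 = 1 and 16 give n9 = 0.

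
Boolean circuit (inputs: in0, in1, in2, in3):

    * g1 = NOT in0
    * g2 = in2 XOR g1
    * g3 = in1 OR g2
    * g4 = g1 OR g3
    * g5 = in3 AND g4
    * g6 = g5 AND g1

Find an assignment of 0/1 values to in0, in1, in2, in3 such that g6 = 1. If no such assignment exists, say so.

in0=0, in1=1, in2=0, in3=1

Check with in0=0, in1=1, in2=0, in3=1:
g1 = NOT in0 = NOT 0 = 1
g2 = in2 XOR g1 = 0 XOR 1 = 1
g3 = in1 OR g2 = 1 OR 1 = 1
g4 = g1 OR g3 = 1 OR 1 = 1
g5 = in3 AND g4 = 1 AND 1 = 1
g6 = g5 AND g1 = 1 AND 1 = 1
So g6 = 1 as required.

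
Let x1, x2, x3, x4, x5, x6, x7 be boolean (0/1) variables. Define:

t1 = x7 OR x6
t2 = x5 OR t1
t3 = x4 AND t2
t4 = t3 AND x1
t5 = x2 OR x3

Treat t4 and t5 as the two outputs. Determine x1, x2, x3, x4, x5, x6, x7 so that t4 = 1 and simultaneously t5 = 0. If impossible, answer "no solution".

Check with x1=1 x2=0 x3=0 x4=1 x5=0 x6=1 x7=1:
t1 = x7 OR x6 = 1 OR 1 = 1
t2 = x5 OR t1 = 0 OR 1 = 1
t3 = x4 AND t2 = 1 AND 1 = 1
t4 = t3 AND x1 = 1 AND 1 = 1
t5 = x2 OR x3 = 0 OR 0 = 0
So t4 = 1 and t5 = 0.

x1=1 x2=0 x3=0 x4=1 x5=0 x6=1 x7=1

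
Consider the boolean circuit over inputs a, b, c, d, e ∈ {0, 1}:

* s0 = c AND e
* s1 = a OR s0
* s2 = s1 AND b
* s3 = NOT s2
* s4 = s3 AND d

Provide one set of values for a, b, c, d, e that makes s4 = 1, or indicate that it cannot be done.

s4 = s3 AND d must be 1, so both s3 = 1 and d = 1.
Check with a=0 b=0 c=1 d=1 e=1:
s0 = c AND e = 1 AND 1 = 1
s1 = a OR s0 = 0 OR 1 = 1
s2 = s1 AND b = 1 AND 0 = 0
s3 = NOT s2 = NOT 0 = 1
s4 = s3 AND d = 1 AND 1 = 1
So s4 = 1 as required.

a=0 b=0 c=1 d=1 e=1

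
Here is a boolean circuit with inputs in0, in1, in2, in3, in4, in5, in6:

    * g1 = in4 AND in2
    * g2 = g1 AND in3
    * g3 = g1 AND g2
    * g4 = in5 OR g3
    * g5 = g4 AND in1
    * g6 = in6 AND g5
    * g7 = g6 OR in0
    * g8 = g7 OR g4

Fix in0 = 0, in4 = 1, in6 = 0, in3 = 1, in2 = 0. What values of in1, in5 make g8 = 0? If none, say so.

in1=0 in5=0

g8 = g7 OR g4 must be 0, so both g7 = 0 and g4 = 0.
g7 = g6 OR in0 must be 0, so both g6 = 0 and in0 = 0.
Check with in0 = 0, in4 = 1, in6 = 0, in3 = 1, in2 = 0 and in1=0, in5=0:
g1 = in4 AND in2 = 1 AND 0 = 0
g2 = g1 AND in3 = 0 AND 1 = 0
g3 = g1 AND g2 = 0 AND 0 = 0
g4 = in5 OR g3 = 0 OR 0 = 0
g5 = g4 AND in1 = 0 AND 0 = 0
g6 = in6 AND g5 = 0 AND 0 = 0
g7 = g6 OR in0 = 0 OR 0 = 0
g8 = g7 OR g4 = 0 OR 0 = 0
So g8 = 0.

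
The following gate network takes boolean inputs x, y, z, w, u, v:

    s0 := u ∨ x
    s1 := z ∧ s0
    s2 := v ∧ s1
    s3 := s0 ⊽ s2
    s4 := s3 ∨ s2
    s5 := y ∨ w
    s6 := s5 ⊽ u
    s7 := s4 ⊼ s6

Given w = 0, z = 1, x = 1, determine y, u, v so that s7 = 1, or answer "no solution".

Check with w = 0, z = 1, x = 1 and y=1, u=1, v=0:
s0 = u ∨ x = 1 ∨ 1 = 1
s1 = z ∧ s0 = 1 ∧ 1 = 1
s2 = v ∧ s1 = 0 ∧ 1 = 0
s3 = s0 ⊽ s2 = 1 ⊽ 0 = 0
s4 = s3 ∨ s2 = 0 ∨ 0 = 0
s5 = y ∨ w = 1 ∨ 0 = 1
s6 = s5 ⊽ u = 1 ⊽ 1 = 0
s7 = s4 ⊼ s6 = 0 ⊼ 0 = 1
So s7 = 1.

y=1, u=1, v=0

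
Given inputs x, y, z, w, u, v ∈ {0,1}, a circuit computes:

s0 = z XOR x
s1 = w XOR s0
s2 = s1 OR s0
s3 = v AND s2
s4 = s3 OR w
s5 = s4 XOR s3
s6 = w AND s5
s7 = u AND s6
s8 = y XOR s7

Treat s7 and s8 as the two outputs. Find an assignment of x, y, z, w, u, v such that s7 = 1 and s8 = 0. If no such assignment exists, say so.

x=1 y=1 z=0 w=1 u=1 v=0

Check with x=1 y=1 z=0 w=1 u=1 v=0:
s0 = z XOR x = 0 XOR 1 = 1
s1 = w XOR s0 = 1 XOR 1 = 0
s2 = s1 OR s0 = 0 OR 1 = 1
s3 = v AND s2 = 0 AND 1 = 0
s4 = s3 OR w = 0 OR 1 = 1
s5 = s4 XOR s3 = 1 XOR 0 = 1
s6 = w AND s5 = 1 AND 1 = 1
s7 = u AND s6 = 1 AND 1 = 1
s8 = y XOR s7 = 1 XOR 1 = 0
So s7 = 1 and s8 = 0.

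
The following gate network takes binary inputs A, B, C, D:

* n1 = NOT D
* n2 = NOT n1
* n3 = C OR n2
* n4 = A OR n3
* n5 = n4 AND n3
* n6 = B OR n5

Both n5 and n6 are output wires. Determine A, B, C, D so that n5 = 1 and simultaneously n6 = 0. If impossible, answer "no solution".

Across all 16 input combinations, none give both n5 = 1 and n6 = 0.

no solution exists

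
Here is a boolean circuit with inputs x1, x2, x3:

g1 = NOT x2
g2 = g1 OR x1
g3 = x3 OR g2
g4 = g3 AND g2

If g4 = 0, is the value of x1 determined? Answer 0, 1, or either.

0

g4 = g3 AND g2 must be 0, so at least one of g3, g2 is 0.
Every assignment with g4 = 0 has x1 = 0; there are 2 such assignment(s).
  x1=0, x2=1, x3=0
  x1=0, x2=1, x3=1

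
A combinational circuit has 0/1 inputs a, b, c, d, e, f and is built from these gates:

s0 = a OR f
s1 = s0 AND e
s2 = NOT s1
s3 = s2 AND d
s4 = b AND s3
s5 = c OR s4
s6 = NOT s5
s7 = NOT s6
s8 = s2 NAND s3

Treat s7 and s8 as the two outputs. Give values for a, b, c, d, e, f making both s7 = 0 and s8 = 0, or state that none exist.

a=0, b=0, c=0, d=1, e=0, f=1

Check with a=0, b=0, c=0, d=1, e=0, f=1:
s0 = a OR f = 0 OR 1 = 1
s1 = s0 AND e = 1 AND 0 = 0
s2 = NOT s1 = NOT 0 = 1
s3 = s2 AND d = 1 AND 1 = 1
s4 = b AND s3 = 0 AND 1 = 0
s5 = c OR s4 = 0 OR 0 = 0
s6 = NOT s5 = NOT 0 = 1
s7 = NOT s6 = NOT 1 = 0
s8 = s2 NAND s3 = 1 NAND 1 = 0
So s7 = 0 and s8 = 0.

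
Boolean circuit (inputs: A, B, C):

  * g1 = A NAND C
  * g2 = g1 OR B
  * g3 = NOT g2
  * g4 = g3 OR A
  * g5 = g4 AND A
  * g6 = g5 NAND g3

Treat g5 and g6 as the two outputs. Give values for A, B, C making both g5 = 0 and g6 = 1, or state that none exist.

A=0, B=1, C=0

Check with A=0, B=1, C=0:
g1 = A NAND C = 0 NAND 0 = 1
g2 = g1 OR B = 1 OR 1 = 1
g3 = NOT g2 = NOT 1 = 0
g4 = g3 OR A = 0 OR 0 = 0
g5 = g4 AND A = 0 AND 0 = 0
g6 = g5 NAND g3 = 0 NAND 0 = 1
So g5 = 0 and g6 = 1.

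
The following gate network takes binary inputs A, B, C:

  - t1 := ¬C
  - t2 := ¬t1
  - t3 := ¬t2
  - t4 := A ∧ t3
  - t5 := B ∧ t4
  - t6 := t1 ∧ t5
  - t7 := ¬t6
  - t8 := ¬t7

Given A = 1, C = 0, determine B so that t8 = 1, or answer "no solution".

t8 = ¬t7 must be 1, so t7 = 0.
Check with A = 1, C = 0 and B=1:
t1 = ¬C = ¬0 = 1
t2 = ¬t1 = ¬1 = 0
t3 = ¬t2 = ¬0 = 1
t4 = A ∧ t3 = 1 ∧ 1 = 1
t5 = B ∧ t4 = 1 ∧ 1 = 1
t6 = t1 ∧ t5 = 1 ∧ 1 = 1
t7 = ¬t6 = ¬1 = 0
t8 = ¬t7 = ¬0 = 1
So t8 = 1.

B=1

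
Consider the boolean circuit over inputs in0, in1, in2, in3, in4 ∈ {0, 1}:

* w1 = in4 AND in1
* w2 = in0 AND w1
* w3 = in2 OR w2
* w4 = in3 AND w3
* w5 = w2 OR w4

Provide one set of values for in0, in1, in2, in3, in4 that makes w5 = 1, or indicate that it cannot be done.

in0=1, in1=1, in2=0, in3=1, in4=1

w5 = w2 OR w4 must be 1, so at least one of w2, w4 is 1.
Check with in0=1, in1=1, in2=0, in3=1, in4=1:
w1 = in4 AND in1 = 1 AND 1 = 1
w2 = in0 AND w1 = 1 AND 1 = 1
w3 = in2 OR w2 = 0 OR 1 = 1
w4 = in3 AND w3 = 1 AND 1 = 1
w5 = w2 OR w4 = 1 OR 1 = 1
So w5 = 1 as required.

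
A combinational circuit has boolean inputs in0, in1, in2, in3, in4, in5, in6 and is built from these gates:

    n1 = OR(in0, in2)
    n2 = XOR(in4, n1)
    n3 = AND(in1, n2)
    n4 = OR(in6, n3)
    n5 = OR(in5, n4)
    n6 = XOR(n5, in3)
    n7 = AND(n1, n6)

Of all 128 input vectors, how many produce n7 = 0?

80

n7 = AND(n1, n6) must be 0, so at least one of n1, n6 is 0.
Enumerating the 128 input combinations, 80 give n7 = 0 and 48 give n7 = 1.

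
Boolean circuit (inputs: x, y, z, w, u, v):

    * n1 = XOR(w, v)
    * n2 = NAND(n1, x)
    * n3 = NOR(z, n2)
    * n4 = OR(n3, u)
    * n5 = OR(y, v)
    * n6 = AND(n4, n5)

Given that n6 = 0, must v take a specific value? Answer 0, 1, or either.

Both values of v occur among assignments with n6 = 0:
  v=0: x=0, y=0, z=0, w=0, u=0, v=0
  v=1: x=0, y=0, z=0, w=0, u=0, v=1

either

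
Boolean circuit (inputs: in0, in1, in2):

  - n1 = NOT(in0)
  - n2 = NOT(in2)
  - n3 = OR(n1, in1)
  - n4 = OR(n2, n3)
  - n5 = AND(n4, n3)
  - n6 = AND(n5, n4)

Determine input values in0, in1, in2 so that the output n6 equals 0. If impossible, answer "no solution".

in0=1, in1=0, in2=1

n6 = AND(n5, n4) must be 0, so at least one of n5, n4 is 0.
Check with in0=1, in1=0, in2=1:
n1 = NOT(in0) = NOT 1 = 0
n2 = NOT(in2) = NOT 1 = 0
n3 = OR(n1, in1) = OR(0, 0) = 0
n4 = OR(n2, n3) = OR(0, 0) = 0
n5 = AND(n4, n3) = AND(0, 0) = 0
n6 = AND(n5, n4) = AND(0, 0) = 0
So n6 = 0 as required.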